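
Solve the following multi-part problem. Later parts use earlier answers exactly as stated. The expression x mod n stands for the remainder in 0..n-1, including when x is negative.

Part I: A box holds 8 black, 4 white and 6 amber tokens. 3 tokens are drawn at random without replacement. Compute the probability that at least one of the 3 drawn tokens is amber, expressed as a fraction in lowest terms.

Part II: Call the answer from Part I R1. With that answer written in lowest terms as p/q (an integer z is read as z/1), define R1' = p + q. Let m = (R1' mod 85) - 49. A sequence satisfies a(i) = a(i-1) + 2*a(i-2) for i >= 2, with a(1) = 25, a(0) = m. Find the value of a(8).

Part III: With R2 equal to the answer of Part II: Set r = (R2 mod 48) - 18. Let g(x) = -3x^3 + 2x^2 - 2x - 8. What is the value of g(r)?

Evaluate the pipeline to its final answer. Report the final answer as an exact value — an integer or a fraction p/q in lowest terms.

-19901

Part I: total draws C(18,3) = 816; complement C(12,3) = 220; favorable 816 - 220 = 596; P = 149/204; answer 149/204
Part II: R1 = 149/204; threaded value p + q = 353; m = -36; a(2) = 1*(25) + 2*(-36) = -47; iterating: a(2)=-47, a(3)=3, a(4)=-91, a(5)=-85, a(6)=-267, a(7)=-437, a(8)=-971; answer -971
Part III: R2 = -971; r = 19; -3*(19)^3 + 2*(19)^2 - 2*(19)^1 - 8 = (-20577) + (722) + (-38) + (-8) = -19901; answer -19901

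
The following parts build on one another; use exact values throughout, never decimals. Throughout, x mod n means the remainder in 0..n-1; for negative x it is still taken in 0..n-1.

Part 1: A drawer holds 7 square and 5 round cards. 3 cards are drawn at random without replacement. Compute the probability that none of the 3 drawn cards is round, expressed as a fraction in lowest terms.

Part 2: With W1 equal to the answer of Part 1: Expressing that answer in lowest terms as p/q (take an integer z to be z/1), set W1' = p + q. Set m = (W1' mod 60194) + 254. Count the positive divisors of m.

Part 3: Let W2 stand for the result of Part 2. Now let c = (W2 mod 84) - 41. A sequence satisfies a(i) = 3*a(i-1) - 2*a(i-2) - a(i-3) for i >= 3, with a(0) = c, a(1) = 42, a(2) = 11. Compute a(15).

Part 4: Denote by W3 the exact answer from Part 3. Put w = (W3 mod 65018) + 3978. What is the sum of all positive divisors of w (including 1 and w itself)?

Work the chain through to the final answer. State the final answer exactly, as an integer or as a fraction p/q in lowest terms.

Part 1: total draws C(12,3) = 220; favorable C(7,3) = 35; P = 7/44; answer 7/44
Part 2: W1 = 7/44; threaded value p + q = 51; m = 305; 305 = 5 * 61; number of divisors = (1+1) * (1+1) = 4; answer 4
Part 3: W2 = 4; c = -37; a(3) = 3*(11) - 2*(42) - 1*(-37) = -14; iterating: a(3)=-14, a(4)=-106, a(5)=-301, a(6)=-677, a(7)=-1323, a(8)=-2314, a(9)=-3619, a(10)=-4906, a(11)=-5166, a(12)=-2067, a(13)=9037, a(14)=36411, a(15)=93226; answer 93226
Part 4: W3 = 93226; w = 32186; 32186 = 2 * 7 * 11^2 * 19; sigma = (1 + 2) * (1 + 7) * (1 + 11 + 121) * (1 + 19) = 3 * 8 * 133 * 20 = 63840; answer 63840

63840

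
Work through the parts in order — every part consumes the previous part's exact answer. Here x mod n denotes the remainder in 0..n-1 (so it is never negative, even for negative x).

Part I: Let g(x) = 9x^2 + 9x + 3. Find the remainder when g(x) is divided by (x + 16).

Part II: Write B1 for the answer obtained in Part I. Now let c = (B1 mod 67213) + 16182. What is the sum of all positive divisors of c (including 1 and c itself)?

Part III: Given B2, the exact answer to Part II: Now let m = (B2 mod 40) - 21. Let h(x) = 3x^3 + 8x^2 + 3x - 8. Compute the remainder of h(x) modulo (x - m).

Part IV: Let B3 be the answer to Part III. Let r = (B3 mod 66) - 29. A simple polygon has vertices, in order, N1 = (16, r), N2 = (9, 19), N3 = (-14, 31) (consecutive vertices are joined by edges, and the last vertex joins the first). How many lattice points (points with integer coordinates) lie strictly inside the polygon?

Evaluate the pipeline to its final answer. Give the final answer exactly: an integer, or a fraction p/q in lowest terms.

495

Part I: remainder = value at the root: 9*(-16)^2 + 9*(-16)^1 + 3 = (2304) + (-144) + (3) = 2163; answer 2163
Part II: B1 = 2163; c = 18345; 18345 = 3 * 5 * 1223; sigma = (1 + 3) * (1 + 5) * (1 + 1223) = 4 * 6 * 1224 = 29376; answer 29376
Part III: B2 = 29376; m = -5; remainder = value at the root: 3*(-5)^3 + 8*(-5)^2 + 3*(-5)^1 - 8 = (-375) + (200) + (-15) + (-8) = -198; answer -198
Part IV: B3 = -198; r = -29; cross terms: (16*19 - 9*-29)=565, (9*31 - -14*19)=545, (-14*-29 - 16*31)=-90; twice the area = |1020| = 1020; area = 510; boundary points = 1 + 1 + 30 = 32; strictly interior points = area - boundary/2 + 1 = 495; answer 495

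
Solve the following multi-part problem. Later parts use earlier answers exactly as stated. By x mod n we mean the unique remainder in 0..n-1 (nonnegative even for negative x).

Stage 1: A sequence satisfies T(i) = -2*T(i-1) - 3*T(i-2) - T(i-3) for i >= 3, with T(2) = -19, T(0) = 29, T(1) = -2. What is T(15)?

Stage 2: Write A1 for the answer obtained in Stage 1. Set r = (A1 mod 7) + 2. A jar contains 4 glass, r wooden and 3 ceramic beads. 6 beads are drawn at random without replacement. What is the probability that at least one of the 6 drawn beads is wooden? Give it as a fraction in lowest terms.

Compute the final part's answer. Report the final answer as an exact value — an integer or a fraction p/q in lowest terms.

Stage 1: T(3) = -2*(-19) - 3*(-2) - 1*(29) = 15; iterating: T(3)=15, T(4)=29, T(5)=-84, T(6)=66, T(7)=91, T(8)=-296, T(9)=253, T(10)=291, T(11)=-1045, T(12)=964, T(13)=916, T(14)=-3679, T(15)=3646; answer 3646
Stage 2: A1 = 3646; r = 8; total draws C(15,6) = 5005; complement C(7,6) = 7; favorable 5005 - 7 = 4998; P = 714/715; answer 714/715

714/715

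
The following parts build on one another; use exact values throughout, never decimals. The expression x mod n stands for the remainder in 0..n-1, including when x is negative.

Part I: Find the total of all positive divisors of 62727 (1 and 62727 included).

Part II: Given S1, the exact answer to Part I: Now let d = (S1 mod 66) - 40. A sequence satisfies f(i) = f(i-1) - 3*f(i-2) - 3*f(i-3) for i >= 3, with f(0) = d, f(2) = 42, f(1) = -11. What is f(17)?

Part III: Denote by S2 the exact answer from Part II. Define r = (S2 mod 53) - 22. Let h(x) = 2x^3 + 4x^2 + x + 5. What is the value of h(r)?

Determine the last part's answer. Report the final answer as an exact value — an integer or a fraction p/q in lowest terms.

-1605

Part I: 62727 = 3 * 7 * 29 * 103; sigma = (1 + 3) * (1 + 7) * (1 + 29) * (1 + 103) = 4 * 8 * 30 * 104 = 99840; answer 99840
Part II: S1 = 99840; d = 8; f(3) = 1*(42) - 3*(-11) - 3*(8) = 51; iterating: f(3)=51, f(4)=-42, f(5)=-321, f(6)=-348, f(7)=741, f(8)=2748, f(9)=1569, f(10)=-8898, f(11)=-21849, f(12)=138, f(13)=92379, f(14)=157512, f(15)=-120039, f(16)=-869712, f(17)=-982131; answer -982131
Part III: S2 = -982131; r = -10; 2*(-10)^3 + 4*(-10)^2 + 1*(-10)^1 + 5 = (-2000) + (400) + (-10) + (5) = -1605; answer -1605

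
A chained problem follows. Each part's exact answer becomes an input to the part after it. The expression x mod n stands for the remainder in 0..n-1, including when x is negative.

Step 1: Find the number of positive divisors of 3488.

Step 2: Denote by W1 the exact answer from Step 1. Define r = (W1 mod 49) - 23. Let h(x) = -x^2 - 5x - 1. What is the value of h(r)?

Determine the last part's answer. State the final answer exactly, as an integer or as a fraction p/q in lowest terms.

-67

Step 1: 3488 = 2^5 * 109; number of divisors = (5+1) * (1+1) = 12; answer 12
Step 2: W1 = 12; r = -11; -1*(-11)^2 - 5*(-11)^1 - 1 = (-121) + (55) + (-1) = -67; answer -67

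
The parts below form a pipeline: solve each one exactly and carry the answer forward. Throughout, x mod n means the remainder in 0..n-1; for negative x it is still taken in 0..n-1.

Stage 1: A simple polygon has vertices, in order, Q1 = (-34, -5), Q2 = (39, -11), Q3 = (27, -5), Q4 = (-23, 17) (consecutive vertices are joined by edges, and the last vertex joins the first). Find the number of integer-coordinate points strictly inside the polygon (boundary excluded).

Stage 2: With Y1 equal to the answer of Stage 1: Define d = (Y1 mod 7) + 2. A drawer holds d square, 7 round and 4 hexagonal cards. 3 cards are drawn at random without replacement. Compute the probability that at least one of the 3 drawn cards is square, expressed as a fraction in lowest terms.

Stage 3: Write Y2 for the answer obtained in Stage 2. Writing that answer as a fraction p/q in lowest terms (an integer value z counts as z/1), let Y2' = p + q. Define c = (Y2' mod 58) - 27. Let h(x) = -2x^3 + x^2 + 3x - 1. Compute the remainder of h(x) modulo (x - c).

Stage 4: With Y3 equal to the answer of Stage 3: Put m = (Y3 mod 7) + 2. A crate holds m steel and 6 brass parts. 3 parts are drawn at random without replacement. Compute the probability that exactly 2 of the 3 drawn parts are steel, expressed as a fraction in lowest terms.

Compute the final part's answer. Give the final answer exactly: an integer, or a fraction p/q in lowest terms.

6/13

Stage 1: cross terms: (-34*-11 - 39*-5)=569, (39*-5 - 27*-11)=102, (27*17 - -23*-5)=344, (-23*-5 - -34*17)=693; twice the area = |1708| = 1708; area = 854; boundary points = 1 + 6 + 2 + 11 = 20; strictly interior points = area - boundary/2 + 1 = 845; answer 845
Stage 2: Y1 = 845; d = 7; total draws C(18,3) = 816; complement C(11,3) = 165; favorable 816 - 165 = 651; P = 217/272; answer 217/272
Stage 3: Y2 = 217/272; threaded value p + q = 489; c = -2; remainder = value at the root: -2*(-2)^3 + 1*(-2)^2 + 3*(-2)^1 - 1 = (16) + (4) + (-6) + (-1) = 13; answer 13
Stage 4: Y3 = 13; m = 8; total draws C(14,3) = 364; favorable C(8,2)*C(6,1) = 168; P = 6/13; answer 6/13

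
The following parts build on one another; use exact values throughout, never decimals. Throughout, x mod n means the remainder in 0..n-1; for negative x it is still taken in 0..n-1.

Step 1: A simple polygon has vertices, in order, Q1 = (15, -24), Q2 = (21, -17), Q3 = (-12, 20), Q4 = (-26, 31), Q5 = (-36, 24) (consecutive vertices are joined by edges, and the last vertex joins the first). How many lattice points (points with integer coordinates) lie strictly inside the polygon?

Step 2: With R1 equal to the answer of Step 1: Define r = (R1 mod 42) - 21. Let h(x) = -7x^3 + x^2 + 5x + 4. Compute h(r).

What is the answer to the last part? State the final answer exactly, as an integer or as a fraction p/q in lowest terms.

34599

Step 1: cross terms: (15*-17 - 21*-24)=249, (21*20 - -12*-17)=216, (-12*31 - -26*20)=148, (-26*24 - -36*31)=492, (-36*-24 - 15*24)=504; twice the area = |1609| = 1609; area = 1609/2; boundary points = 1 + 1 + 1 + 1 + 3 = 7; strictly interior points = area - boundary/2 + 1 = 802; answer 802
Step 2: R1 = 802; r = -17; -7*(-17)^3 + 1*(-17)^2 + 5*(-17)^1 + 4 = (34391) + (289) + (-85) + (4) = 34599; answer 34599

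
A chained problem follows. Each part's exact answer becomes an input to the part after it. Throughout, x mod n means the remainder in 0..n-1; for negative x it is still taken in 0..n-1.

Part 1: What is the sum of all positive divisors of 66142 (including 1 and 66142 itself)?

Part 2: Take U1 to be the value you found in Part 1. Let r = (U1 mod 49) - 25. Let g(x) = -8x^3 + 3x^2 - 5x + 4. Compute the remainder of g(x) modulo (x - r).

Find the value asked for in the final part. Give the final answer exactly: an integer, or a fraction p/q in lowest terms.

-26396

Part 1: 66142 = 2 * 33071; sigma = (1 + 2) * (1 + 33071) = 3 * 33072 = 99216; answer 99216
Part 2: U1 = 99216; r = 15; remainder = value at the root: -8*(15)^3 + 3*(15)^2 - 5*(15)^1 + 4 = (-27000) + (675) + (-75) + (4) = -26396; answer -26396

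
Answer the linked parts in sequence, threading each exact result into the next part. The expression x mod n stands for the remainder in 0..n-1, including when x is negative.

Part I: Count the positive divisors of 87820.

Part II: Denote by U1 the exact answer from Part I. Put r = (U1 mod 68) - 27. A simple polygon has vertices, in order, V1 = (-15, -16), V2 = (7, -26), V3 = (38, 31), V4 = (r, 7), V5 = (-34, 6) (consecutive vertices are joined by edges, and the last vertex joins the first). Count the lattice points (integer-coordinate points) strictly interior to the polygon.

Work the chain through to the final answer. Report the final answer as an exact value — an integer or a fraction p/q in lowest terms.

1608

Part I: 87820 = 2^2 * 5 * 4391; number of divisors = (2+1) * (1+1) * (1+1) = 12; answer 12
Part II: U1 = 12; r = -15; cross terms: (-15*-26 - 7*-16)=502, (7*31 - 38*-26)=1205, (38*7 - -15*31)=731, (-15*6 - -34*7)=148, (-34*-16 - -15*6)=634; twice the area = |3220| = 3220; area = 1610; boundary points = 2 + 1 + 1 + 1 + 1 = 6; strictly interior points = area - boundary/2 + 1 = 1608; answer 1608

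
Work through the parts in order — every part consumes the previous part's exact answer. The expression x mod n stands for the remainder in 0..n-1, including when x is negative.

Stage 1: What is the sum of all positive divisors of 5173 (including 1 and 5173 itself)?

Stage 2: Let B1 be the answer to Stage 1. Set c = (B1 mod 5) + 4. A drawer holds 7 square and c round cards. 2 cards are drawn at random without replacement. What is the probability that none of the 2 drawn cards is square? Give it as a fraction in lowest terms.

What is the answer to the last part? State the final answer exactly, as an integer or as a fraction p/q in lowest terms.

6/55

Stage 1: 5173 = 7 * 739; sigma = (1 + 7) * (1 + 739) = 8 * 740 = 5920; answer 5920
Stage 2: B1 = 5920; c = 4; total draws C(11,2) = 55; favorable C(4,2) = 6; P = 6/55; answer 6/55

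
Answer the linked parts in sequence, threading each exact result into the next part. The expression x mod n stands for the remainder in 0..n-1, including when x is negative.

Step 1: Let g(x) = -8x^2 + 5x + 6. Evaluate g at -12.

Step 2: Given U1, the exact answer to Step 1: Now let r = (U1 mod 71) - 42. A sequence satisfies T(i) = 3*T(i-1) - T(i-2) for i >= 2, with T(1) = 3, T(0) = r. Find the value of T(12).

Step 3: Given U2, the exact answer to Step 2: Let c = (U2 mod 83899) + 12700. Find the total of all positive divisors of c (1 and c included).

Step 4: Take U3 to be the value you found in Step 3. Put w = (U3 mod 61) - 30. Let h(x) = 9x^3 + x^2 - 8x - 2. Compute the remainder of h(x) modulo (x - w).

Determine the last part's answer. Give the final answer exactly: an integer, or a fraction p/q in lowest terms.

4606

Step 1: -8*(-12)^2 + 5*(-12)^1 + 6 = (-1152) + (-60) + (6) = -1206; answer -1206
Step 2: U1 = -1206; r = -41; T(2) = 3*(3) - 1*(-41) = 50; iterating: T(2)=50, T(3)=147, T(4)=391, T(5)=1026, T(6)=2687, T(7)=7035, T(8)=18418, T(9)=48219, T(10)=126239, T(11)=330498, T(12)=865255; answer 865255
Step 3: U2 = 865255; c = 38965; 38965 = 5 * 7793; sigma = (1 + 5) * (1 + 7793) = 6 * 7794 = 46764; answer 46764
Step 4: U3 = 46764; w = 8; remainder = value at the root: 9*(8)^3 + 1*(8)^2 - 8*(8)^1 - 2 = (4608) + (64) + (-64) + (-2) = 4606; answer 4606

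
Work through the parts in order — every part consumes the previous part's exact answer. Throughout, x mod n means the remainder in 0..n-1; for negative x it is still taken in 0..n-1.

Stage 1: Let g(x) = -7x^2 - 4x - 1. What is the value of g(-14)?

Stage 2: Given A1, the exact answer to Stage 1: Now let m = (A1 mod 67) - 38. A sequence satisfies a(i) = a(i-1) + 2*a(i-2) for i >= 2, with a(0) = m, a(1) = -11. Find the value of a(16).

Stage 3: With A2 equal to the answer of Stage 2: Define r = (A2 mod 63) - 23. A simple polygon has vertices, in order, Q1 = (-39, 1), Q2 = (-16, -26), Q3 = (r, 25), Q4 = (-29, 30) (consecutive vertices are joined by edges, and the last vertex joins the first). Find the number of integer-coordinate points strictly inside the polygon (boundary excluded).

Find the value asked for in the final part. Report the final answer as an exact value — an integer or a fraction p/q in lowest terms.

Stage 1: -7*(-14)^2 - 4*(-14)^1 - 1 = (-1372) + (56) + (-1) = -1317; answer -1317
Stage 2: A1 = -1317; m = -15; a(2) = 1*(-11) + 2*(-15) = -41; iterating: a(2)=-41, a(3)=-63, a(4)=-145, a(5)=-271, a(6)=-561, a(7)=-1103, a(8)=-2225, a(9)=-4431, a(10)=-8881, a(11)=-17743, a(12)=-35505, a(13)=-70991, a(14)=-142001, a(15)=-283983, a(16)=-567985; answer -567985
Stage 3: A2 = -567985; r = 0; cross terms: (-39*-26 - -16*1)=1030, (-16*25 - 0*-26)=-400, (0*30 - -29*25)=725, (-29*1 - -39*30)=1141; twice the area = |2496| = 2496; area = 1248; boundary points = 1 + 1 + 1 + 1 = 4; strictly interior points = area - boundary/2 + 1 = 1247; answer 1247

1247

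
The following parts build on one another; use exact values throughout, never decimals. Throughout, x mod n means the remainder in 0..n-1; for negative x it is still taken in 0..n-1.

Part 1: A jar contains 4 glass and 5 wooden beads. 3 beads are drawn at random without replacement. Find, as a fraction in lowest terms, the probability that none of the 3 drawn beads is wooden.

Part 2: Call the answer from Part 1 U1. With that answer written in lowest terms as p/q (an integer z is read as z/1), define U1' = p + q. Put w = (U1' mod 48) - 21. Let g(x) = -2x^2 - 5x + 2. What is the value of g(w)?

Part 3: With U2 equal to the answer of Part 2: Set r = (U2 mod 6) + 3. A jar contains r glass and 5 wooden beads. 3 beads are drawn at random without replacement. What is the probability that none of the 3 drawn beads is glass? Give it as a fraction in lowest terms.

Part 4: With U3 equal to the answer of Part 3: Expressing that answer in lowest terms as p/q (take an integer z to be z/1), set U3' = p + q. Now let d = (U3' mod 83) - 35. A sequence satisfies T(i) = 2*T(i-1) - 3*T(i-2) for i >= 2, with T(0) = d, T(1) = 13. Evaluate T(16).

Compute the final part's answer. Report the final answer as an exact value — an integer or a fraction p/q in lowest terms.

-69892

Part 1: total draws C(9,3) = 84; favorable C(4,3) = 4; P = 1/21; answer 1/21
Part 2: U1 = 1/21; threaded value p + q = 22; w = 1; -2*(1)^2 - 5*(1)^1 + 2 = (-2) + (-5) + (2) = -5; answer -5
Part 3: U2 = -5; r = 4; total draws C(9,3) = 84; favorable C(5,3) = 10; P = 5/42; answer 5/42
Part 4: U3 = 5/42; threaded value p + q = 47; d = 12; T(2) = 2*(13) - 3*(12) = -10; iterating: T(2)=-10, T(3)=-59, T(4)=-88, T(5)=1, T(6)=266, T(7)=529, T(8)=260, T(9)=-1067, T(10)=-2914, T(11)=-2627, T(12)=3488, T(13)=14857, T(14)=19250, T(15)=-6071, T(16)=-69892; answer -69892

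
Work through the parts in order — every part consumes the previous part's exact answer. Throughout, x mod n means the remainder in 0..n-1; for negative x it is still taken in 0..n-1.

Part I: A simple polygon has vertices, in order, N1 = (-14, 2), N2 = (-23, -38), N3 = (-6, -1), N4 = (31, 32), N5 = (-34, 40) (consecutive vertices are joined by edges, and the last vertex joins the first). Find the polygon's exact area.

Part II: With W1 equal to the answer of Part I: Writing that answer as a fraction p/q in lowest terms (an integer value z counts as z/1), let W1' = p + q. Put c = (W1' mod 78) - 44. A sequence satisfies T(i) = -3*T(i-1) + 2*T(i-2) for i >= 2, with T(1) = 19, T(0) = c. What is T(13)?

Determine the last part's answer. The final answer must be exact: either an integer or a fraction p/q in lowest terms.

Part I: cross terms: (-14*-38 - -23*2)=578, (-23*-1 - -6*-38)=-205, (-6*32 - 31*-1)=-161, (31*40 - -34*32)=2328, (-34*2 - -14*40)=492; twice the area = |3032| = 3032; area = 1516; answer 1516
Part II: W1 = 1516; threaded value p + q = 1517; c = -9; T(2) = -3*(19) + 2*(-9) = -75; iterating: T(2)=-75, T(3)=263, T(4)=-939, T(5)=3343, T(6)=-11907, T(7)=42407, T(8)=-151035, T(9)=537919, T(10)=-1915827, T(11)=6823319, T(12)=-24301611, T(13)=86551471; answer 86551471

86551471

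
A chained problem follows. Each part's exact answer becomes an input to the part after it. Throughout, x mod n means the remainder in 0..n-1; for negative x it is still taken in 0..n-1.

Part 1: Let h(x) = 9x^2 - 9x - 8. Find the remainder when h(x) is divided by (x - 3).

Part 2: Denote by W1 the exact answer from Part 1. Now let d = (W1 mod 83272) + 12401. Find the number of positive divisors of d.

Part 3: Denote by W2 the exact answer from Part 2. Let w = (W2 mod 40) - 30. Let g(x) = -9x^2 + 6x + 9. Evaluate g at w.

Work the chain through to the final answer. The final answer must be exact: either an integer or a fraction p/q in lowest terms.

Part 1: remainder = value at the root: 9*(3)^2 - 9*(3)^1 - 8 = (81) + (-27) + (-8) = 46; answer 46
Part 2: W1 = 46; d = 12447; 12447 = 3^3 * 461; number of divisors = (3+1) * (1+1) = 8; answer 8
Part 3: W2 = 8; w = -22; -9*(-22)^2 + 6*(-22)^1 + 9 = (-4356) + (-132) + (9) = -4479; answer -4479

-4479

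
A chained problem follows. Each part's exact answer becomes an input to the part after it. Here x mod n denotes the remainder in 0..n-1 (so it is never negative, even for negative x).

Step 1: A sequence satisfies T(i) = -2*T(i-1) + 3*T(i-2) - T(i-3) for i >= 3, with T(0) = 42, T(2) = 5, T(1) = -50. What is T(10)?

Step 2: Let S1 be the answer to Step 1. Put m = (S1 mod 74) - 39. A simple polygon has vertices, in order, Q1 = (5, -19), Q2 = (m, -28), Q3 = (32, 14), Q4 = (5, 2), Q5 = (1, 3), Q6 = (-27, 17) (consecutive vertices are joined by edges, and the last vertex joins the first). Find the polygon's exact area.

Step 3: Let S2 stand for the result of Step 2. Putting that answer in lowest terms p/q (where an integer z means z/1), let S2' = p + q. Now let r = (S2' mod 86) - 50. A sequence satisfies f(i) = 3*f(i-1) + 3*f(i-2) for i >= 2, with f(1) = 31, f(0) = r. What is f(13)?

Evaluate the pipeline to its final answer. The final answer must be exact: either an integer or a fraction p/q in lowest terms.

278156511

Step 1: T(3) = -2*(5) + 3*(-50) - 1*(42) = -202; iterating: T(3)=-202, T(4)=469, T(5)=-1549, T(6)=4707, T(7)=-14530, T(8)=44730, T(9)=-137757, T(10)=424234; answer 424234
Step 2: S1 = 424234; m = 27; cross terms: (5*-28 - 27*-19)=373, (27*14 - 32*-28)=1274, (32*2 - 5*14)=-6, (5*3 - 1*2)=13, (1*17 - -27*3)=98, (-27*-19 - 5*17)=428; twice the area = |2180| = 2180; area = 1090; answer 1090
Step 3: S2 = 1090; threaded value p + q = 1091; r = 9; f(2) = 3*(31) + 3*(9) = 120; iterating: f(2)=120, f(3)=453, f(4)=1719, f(5)=6516, f(6)=24705, f(7)=93663, f(8)=355104, f(9)=1346301, f(10)=5104215, f(11)=19351548, f(12)=73367289, f(13)=278156511; answer 278156511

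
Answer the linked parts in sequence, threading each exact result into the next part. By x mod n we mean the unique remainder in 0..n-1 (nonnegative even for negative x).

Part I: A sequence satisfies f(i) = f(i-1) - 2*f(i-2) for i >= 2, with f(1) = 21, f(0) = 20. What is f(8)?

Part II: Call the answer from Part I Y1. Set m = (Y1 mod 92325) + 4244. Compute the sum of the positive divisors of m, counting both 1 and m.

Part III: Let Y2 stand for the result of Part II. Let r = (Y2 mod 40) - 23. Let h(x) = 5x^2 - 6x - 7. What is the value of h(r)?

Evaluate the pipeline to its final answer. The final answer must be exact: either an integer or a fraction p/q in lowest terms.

1912

Part I: f(2) = 1*(21) - 2*(20) = -19; iterating: f(2)=-19, f(3)=-61, f(4)=-23, f(5)=99, f(6)=145, f(7)=-53, f(8)=-343; answer -343
Part II: Y1 = -343; m = 96226; 96226 = 2 * 13 * 3701; sigma = (1 + 2) * (1 + 13) * (1 + 3701) = 3 * 14 * 3702 = 155484; answer 155484
Part III: Y2 = 155484; r = -19; 5*(-19)^2 - 6*(-19)^1 - 7 = (1805) + (114) + (-7) = 1912; answer 1912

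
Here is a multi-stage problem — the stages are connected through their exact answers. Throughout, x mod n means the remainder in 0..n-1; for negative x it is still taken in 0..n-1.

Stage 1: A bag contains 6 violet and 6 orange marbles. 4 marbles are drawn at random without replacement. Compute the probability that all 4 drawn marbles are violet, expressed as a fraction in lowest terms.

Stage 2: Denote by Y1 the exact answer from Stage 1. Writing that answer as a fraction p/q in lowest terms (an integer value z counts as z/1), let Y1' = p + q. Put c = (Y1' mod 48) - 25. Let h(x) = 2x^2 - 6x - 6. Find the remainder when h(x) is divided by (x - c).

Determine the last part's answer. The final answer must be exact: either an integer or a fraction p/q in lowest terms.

102

Stage 1: total draws C(12,4) = 495; favorable C(6,4) = 15; P = 1/33; answer 1/33
Stage 2: Y1 = 1/33; threaded value p + q = 34; c = 9; remainder = value at the root: 2*(9)^2 - 6*(9)^1 - 6 = (162) + (-54) + (-6) = 102; answer 102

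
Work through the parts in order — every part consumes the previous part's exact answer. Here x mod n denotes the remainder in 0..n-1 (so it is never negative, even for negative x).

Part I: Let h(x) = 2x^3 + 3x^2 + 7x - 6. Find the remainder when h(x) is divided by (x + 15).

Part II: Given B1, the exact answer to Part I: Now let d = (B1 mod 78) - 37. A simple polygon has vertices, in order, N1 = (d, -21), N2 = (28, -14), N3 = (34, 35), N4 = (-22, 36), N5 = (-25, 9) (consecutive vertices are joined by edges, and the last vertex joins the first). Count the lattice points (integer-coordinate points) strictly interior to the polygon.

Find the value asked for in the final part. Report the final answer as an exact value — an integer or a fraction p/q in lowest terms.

Part I: remainder = value at the root: 2*(-15)^3 + 3*(-15)^2 + 7*(-15)^1 - 6 = (-6750) + (675) + (-105) + (-6) = -6186; answer -6186
Part II: B1 = -6186; d = 17; cross terms: (17*-14 - 28*-21)=350, (28*35 - 34*-14)=1456, (34*36 - -22*35)=1994, (-22*9 - -25*36)=702, (-25*-21 - 17*9)=372; twice the area = |4874| = 4874; area = 2437; boundary points = 1 + 1 + 1 + 3 + 6 = 12; strictly interior points = area - boundary/2 + 1 = 2432; answer 2432

2432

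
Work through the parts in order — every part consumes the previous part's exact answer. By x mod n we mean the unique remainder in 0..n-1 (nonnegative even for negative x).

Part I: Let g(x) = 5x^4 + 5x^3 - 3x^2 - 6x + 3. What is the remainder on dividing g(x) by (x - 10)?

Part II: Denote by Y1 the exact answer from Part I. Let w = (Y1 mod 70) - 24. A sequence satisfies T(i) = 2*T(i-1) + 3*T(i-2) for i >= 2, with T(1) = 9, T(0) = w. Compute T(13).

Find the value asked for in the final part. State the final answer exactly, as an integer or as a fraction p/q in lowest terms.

Part I: remainder = value at the root: 5*(10)^4 + 5*(10)^3 - 3*(10)^2 - 6*(10)^1 + 3 = (50000) + (5000) + (-300) + (-60) + (3) = 54643; answer 54643
Part II: Y1 = 54643; w = 19; T(2) = 2*(9) + 3*(19) = 75; iterating: T(2)=75, T(3)=177, T(4)=579, T(5)=1689, T(6)=5115, T(7)=15297, T(8)=45939, T(9)=137769, T(10)=413355, T(11)=1240017, T(12)=3720099, T(13)=11160249; answer 11160249

11160249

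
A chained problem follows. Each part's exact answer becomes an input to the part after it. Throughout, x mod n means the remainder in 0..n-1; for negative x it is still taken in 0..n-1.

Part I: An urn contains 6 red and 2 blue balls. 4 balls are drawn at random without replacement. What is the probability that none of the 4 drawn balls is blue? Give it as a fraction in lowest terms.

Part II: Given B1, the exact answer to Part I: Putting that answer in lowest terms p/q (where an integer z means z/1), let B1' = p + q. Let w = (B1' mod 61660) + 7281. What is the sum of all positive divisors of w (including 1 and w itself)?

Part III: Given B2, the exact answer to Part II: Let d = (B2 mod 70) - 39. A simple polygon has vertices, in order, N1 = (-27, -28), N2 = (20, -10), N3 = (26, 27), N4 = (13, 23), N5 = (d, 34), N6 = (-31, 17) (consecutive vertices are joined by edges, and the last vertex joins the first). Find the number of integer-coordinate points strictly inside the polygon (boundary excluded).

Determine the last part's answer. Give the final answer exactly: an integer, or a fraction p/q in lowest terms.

Part I: total draws C(8,4) = 70; favorable C(6,4) = 15; P = 3/14; answer 3/14
Part II: B1 = 3/14; threaded value p + q = 17; w = 7298; 7298 = 2 * 41 * 89; sigma = (1 + 2) * (1 + 41) * (1 + 89) = 3 * 42 * 90 = 11340; answer 11340
Part III: B2 = 11340; d = -39; cross terms: (-27*-10 - 20*-28)=830, (20*27 - 26*-10)=800, (26*23 - 13*27)=247, (13*34 - -39*23)=1339, (-39*17 - -31*34)=391, (-31*-28 - -27*17)=1327; twice the area = |4934| = 4934; area = 2467; boundary points = 1 + 1 + 1 + 1 + 1 + 1 = 6; strictly interior points = area - boundary/2 + 1 = 2465; answer 2465

2465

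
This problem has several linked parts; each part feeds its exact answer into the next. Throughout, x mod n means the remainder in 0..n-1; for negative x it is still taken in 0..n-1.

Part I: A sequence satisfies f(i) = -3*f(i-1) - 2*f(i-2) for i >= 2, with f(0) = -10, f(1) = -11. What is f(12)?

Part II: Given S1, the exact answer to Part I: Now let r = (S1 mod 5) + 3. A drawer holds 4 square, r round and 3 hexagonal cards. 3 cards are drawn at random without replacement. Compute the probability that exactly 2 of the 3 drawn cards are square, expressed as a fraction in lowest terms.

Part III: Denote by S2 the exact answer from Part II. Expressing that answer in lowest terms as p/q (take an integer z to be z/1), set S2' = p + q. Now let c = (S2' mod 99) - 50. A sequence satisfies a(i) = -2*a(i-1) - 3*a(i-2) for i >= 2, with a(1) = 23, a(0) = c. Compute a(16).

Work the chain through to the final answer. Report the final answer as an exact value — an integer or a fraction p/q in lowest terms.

Part I: f(2) = -3*(-11) - 2*(-10) = 53; iterating: f(2)=53, f(3)=-137, f(4)=305, f(5)=-641, f(6)=1313, f(7)=-2657, f(8)=5345, f(9)=-10721, f(10)=21473, f(11)=-42977, f(12)=85985; answer 85985
Part II: S1 = 85985; r = 3; total draws C(10,3) = 120; favorable C(4,2)*C(6,1) = 36; P = 3/10; answer 3/10
Part III: S2 = 3/10; threaded value p + q = 13; c = -37; a(2) = -2*(23) - 3*(-37) = 65; iterating: a(2)=65, a(3)=-199, a(4)=203, a(5)=191, a(6)=-991, a(7)=1409, a(8)=155, a(9)=-4537, a(10)=8609, a(11)=-3607, a(12)=-18613, a(13)=48047, a(14)=-40255, a(15)=-63631, a(16)=248027; answer 248027

248027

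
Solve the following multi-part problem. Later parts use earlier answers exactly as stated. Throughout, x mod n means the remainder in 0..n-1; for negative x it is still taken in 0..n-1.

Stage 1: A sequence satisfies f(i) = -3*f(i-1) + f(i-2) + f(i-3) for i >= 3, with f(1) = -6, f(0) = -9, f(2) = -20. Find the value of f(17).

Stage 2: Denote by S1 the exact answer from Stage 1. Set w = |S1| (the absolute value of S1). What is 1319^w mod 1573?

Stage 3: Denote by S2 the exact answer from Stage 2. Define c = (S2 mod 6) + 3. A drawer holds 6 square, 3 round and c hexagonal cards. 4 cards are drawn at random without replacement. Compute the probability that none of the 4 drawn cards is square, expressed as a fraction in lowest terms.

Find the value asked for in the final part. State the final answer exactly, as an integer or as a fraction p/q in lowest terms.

1/33

Stage 1: f(3) = -3*(-20) + 1*(-6) + 1*(-9) = 45; iterating: f(3)=45, f(4)=-161, f(5)=508, f(6)=-1640, f(7)=5267, f(8)=-16933, f(9)=54426, f(10)=-174944, f(11)=562325, f(12)=-1807493, f(13)=5809860, f(14)=-18674748, f(15)=60026611, f(16)=-192944721, f(17)=620186026; answer 620186026
Stage 2: S1 = 620186026; w = 620186026; squarings mod 1573: 1319^1=1319, 1319^2=23, 1319^4=529, 1319^8=1420, 1319^16=1387, 1319^32=1563, 1319^64=100, 1319^128=562, 1319^256=1244, 1319^512=1277, 1319^1024=1101, 1319^2048=991, 1319^4096=529, 1319^8192=1420, 1319^16384=1387, 1319^32768=1563, 1319^65536=100, 1319^131072=562, 1319^262144=1244, 1319^524288=1277, 1319^1048576=1101, 1319^2097152=991, 1319^4194304=529, 1319^8388608=1420, 1319^16777216=1387, 1319^33554432=1563, 1319^67108864=100, 1319^134217728=562, 1319^268435456=1244, 1319^536870912=1277; 1319^620186026 = 1319^2 * 1319^8 * 1319^32 * 1319^128 * 1319^256 * 1319^2048 * 1319^16384 * 1319^65536 * 1319^131072 * 1319^262144 * 1319^1048576 * 1319^2097152 * 1319^4194304 * 1319^8388608 * 1319^67108864 * 1319^536870912 = 342 (mod 1573); answer 342
Stage 3: S2 = 342; c = 3; total draws C(12,4) = 495; favorable C(6,4) = 15; P = 1/33; answer 1/33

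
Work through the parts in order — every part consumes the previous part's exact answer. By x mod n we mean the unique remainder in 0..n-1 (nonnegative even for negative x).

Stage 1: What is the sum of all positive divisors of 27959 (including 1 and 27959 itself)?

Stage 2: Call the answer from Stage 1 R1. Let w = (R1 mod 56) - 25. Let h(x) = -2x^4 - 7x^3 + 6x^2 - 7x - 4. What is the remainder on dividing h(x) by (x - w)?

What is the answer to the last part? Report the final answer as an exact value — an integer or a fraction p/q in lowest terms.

Stage 1: 27959 = 73 * 383; sigma = (1 + 73) * (1 + 383) = 74 * 384 = 28416; answer 28416
Stage 2: R1 = 28416; w = -1; remainder = value at the root: -2*(-1)^4 - 7*(-1)^3 + 6*(-1)^2 - 7*(-1)^1 - 4 = (-2) + (7) + (6) + (7) + (-4) = 14; answer 14

14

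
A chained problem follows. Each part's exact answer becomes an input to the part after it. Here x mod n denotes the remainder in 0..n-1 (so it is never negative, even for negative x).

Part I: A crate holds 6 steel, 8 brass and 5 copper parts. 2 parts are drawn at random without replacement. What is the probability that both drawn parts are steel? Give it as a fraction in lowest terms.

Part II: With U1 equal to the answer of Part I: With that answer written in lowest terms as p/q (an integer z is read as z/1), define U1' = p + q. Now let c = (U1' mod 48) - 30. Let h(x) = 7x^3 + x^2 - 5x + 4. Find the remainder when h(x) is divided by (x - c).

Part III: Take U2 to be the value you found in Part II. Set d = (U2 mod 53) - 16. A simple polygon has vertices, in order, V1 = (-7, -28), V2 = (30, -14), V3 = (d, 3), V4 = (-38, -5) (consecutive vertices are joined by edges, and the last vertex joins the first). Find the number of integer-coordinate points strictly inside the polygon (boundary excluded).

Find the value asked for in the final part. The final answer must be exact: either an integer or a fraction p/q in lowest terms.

1116

Part I: total draws C(19,2) = 171; favorable C(6,2) = 15; P = 5/57; answer 5/57
Part II: U1 = 5/57; threaded value p + q = 62; c = -16; remainder = value at the root: 7*(-16)^3 + 1*(-16)^2 - 5*(-16)^1 + 4 = (-28672) + (256) + (80) + (4) = -28332; answer -28332
Part III: U2 = -28332; d = 7; cross terms: (-7*-14 - 30*-28)=938, (30*3 - 7*-14)=188, (7*-5 - -38*3)=79, (-38*-28 - -7*-5)=1029; twice the area = |2234| = 2234; area = 1117; boundary points = 1 + 1 + 1 + 1 = 4; strictly interior points = area - boundary/2 + 1 = 1116; answer 1116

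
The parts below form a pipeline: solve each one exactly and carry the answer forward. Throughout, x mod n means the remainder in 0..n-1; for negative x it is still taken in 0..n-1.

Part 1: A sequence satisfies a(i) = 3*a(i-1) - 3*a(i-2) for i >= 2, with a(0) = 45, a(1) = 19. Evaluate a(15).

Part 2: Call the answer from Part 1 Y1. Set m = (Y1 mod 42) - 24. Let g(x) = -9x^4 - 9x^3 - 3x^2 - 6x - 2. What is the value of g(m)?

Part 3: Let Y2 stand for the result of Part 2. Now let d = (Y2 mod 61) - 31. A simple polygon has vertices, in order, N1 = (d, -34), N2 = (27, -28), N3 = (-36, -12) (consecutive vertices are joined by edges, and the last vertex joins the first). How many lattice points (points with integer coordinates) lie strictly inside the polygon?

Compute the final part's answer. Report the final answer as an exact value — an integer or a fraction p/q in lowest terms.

259

Part 1: a(2) = 3*(19) - 3*(45) = -78; iterating: a(2)=-78, a(3)=-291, a(4)=-639, a(5)=-1044, a(6)=-1215, a(7)=-513, a(8)=2106, a(9)=7857, a(10)=17253, a(11)=28188, a(12)=32805, a(13)=13851, a(14)=-56862, a(15)=-212139; answer -212139
Part 2: Y1 = -212139; m = -21; -9*(-21)^4 - 9*(-21)^3 - 3*(-21)^2 - 6*(-21)^1 - 2 = (-1750329) + (83349) + (-1323) + (126) + (-2) = -1668179; answer -1668179
Part 3: Y2 = -1668179; d = 18; cross terms: (18*-28 - 27*-34)=414, (27*-12 - -36*-28)=-1332, (-36*-34 - 18*-12)=1440; twice the area = |522| = 522; area = 261; boundary points = 3 + 1 + 2 = 6; strictly interior points = area - boundary/2 + 1 = 259; answer 259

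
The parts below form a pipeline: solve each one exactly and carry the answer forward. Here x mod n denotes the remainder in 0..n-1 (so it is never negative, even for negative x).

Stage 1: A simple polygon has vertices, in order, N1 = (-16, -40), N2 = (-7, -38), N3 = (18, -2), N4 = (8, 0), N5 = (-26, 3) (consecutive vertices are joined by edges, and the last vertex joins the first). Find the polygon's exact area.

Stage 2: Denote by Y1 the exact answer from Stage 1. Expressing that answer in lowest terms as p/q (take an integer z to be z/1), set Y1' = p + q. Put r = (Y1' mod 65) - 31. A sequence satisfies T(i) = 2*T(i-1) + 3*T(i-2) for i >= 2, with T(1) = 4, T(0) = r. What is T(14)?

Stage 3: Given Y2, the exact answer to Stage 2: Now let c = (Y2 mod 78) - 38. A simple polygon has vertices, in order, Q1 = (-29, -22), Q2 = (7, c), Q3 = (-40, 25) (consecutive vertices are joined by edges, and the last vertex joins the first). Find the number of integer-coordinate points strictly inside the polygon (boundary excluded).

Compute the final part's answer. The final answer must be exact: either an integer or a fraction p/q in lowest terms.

Stage 1: cross terms: (-16*-38 - -7*-40)=328, (-7*-2 - 18*-38)=698, (18*0 - 8*-2)=16, (8*3 - -26*0)=24, (-26*-40 - -16*3)=1088; twice the area = |2154| = 2154; area = 1077; answer 1077
Stage 2: Y1 = 1077; threaded value p + q = 1078; r = 7; T(2) = 2*(4) + 3*(7) = 29; iterating: T(2)=29, T(3)=70, T(4)=227, T(5)=664, T(6)=2009, T(7)=6010, T(8)=18047, T(9)=54124, T(10)=162389, T(11)=487150, T(12)=1461467, T(13)=4384384, T(14)=13153169; answer 13153169
Stage 3: Y2 = 13153169; c = -9; cross terms: (-29*-9 - 7*-22)=415, (7*25 - -40*-9)=-185, (-40*-22 - -29*25)=1605; twice the area = |1835| = 1835; area = 1835/2; boundary points = 1 + 1 + 1 = 3; strictly interior points = area - boundary/2 + 1 = 917; answer 917

917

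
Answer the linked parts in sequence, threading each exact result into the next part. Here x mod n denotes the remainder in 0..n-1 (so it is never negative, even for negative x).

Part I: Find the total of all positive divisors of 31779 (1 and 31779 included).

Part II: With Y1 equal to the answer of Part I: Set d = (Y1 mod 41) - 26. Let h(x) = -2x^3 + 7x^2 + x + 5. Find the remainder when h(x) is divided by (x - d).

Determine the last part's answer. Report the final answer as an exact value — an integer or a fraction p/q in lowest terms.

2695

Part I: 31779 = 3^3 * 11 * 107; sigma = (1 + 3 + 9 + 27) * (1 + 11) * (1 + 107) = 40 * 12 * 108 = 51840; answer 51840
Part II: Y1 = 51840; d = -10; remainder = value at the root: -2*(-10)^3 + 7*(-10)^2 + 1*(-10)^1 + 5 = (2000) + (700) + (-10) + (5) = 2695; answer 2695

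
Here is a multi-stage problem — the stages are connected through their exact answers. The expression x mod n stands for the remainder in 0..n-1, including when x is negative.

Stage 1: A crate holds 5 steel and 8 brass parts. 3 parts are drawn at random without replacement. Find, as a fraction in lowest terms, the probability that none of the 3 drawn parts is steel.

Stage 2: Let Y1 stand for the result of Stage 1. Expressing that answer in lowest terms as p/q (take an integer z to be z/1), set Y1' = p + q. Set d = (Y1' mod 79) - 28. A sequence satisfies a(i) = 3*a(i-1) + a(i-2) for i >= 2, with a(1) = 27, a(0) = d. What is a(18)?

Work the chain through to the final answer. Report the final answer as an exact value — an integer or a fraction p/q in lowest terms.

13621651725

Stage 1: total draws C(13,3) = 286; favorable C(8,3) = 56; P = 28/143; answer 28/143
Stage 2: Y1 = 28/143; threaded value p + q = 171; d = -15; a(2) = 3*(27) + 1*(-15) = 66; iterating: a(2)=66, a(3)=225, a(4)=741, a(5)=2448, a(6)=8085, a(7)=26703, a(8)=88194, a(9)=291285, a(10)=962049, a(11)=3177432, a(12)=10494345, a(13)=34660467, a(14)=114475746, a(15)=378087705, a(16)=1248738861, a(17)=4124304288, a(18)=13621651725; answer 13621651725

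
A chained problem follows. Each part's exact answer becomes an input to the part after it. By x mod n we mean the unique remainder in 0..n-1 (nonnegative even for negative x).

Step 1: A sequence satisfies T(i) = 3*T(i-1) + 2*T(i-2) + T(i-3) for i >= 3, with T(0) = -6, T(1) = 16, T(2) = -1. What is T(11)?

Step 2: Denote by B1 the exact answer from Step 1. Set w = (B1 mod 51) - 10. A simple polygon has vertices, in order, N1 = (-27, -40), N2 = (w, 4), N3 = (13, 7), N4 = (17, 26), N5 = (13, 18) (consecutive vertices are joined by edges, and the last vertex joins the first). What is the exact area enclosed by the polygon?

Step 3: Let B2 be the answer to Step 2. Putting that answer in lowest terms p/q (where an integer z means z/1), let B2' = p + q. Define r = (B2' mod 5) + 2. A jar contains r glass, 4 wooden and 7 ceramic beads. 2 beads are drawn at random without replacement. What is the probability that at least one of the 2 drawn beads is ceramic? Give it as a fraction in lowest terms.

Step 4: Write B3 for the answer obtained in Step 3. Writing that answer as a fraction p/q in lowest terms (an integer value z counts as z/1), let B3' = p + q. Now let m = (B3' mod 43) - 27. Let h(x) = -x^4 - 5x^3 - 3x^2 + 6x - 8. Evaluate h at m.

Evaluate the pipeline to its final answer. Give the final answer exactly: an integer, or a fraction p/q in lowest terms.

-13

Step 1: T(3) = 3*(-1) + 2*(16) + 1*(-6) = 23; iterating: T(3)=23, T(4)=83, T(5)=294, T(6)=1071, T(7)=3884, T(8)=14088, T(9)=51103, T(10)=185369, T(11)=672401; answer 672401
Step 2: B1 = 672401; w = 7; cross terms: (-27*4 - 7*-40)=172, (7*7 - 13*4)=-3, (13*26 - 17*7)=219, (17*18 - 13*26)=-32, (13*-40 - -27*18)=-34; twice the area = |322| = 322; area = 161; answer 161
Step 3: B2 = 161; threaded value p + q = 162; r = 4; total draws C(15,2) = 105; complement C(8,2) = 28; favorable 105 - 28 = 77; P = 11/15; answer 11/15
Step 4: B3 = 11/15; threaded value p + q = 26; m = -1; -1*(-1)^4 - 5*(-1)^3 - 3*(-1)^2 + 6*(-1)^1 - 8 = (-1) + (5) + (-3) + (-6) + (-8) = -13; answer -13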